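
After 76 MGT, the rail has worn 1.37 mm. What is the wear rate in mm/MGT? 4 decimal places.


Wear rate = total wear / cumulative tonnage
Rate = 1.37 / 76
Rate = 0.0180 mm/MGT

0.0180


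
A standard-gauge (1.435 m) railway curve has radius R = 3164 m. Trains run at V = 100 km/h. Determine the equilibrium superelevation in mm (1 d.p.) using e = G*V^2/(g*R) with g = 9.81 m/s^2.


Convert speed: V = 100 / 3.6 = 27.7778 m/s
Apply formula: e = 1.435 * 27.7778^2 / (9.81 * 3164)
e = 1.435 * 771.6049 / 31038.84
e = 0.035673 m = 35.7 mm

35.7


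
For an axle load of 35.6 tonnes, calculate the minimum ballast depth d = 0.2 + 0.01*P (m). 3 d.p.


d = 0.2 + 0.01 * 35.6
d = 0.2 + 0.356
d = 0.556 m

0.556


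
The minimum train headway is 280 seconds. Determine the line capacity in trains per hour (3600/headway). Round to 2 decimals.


Capacity = 3600 / headway
Capacity = 3600 / 280
Capacity = 12.86 trains/hour

12.86


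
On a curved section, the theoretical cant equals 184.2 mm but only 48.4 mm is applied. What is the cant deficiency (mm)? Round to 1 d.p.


Cant deficiency = equilibrium cant - actual cant
CD = 184.2 - 48.4
CD = 135.8 mm

135.8


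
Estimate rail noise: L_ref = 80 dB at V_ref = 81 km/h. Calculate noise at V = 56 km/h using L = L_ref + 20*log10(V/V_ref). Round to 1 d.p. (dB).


V/V_ref = 56 / 81 = 0.691358
log10(0.691358) = -0.160297
20 * -0.160297 = -3.2059
L = 80 + -3.2059 = 76.8 dB

76.8


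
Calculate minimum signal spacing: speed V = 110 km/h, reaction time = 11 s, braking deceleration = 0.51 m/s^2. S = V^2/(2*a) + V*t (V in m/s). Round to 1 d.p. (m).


V = 110 / 3.6 = 30.5556 m/s
Braking distance = 30.5556^2 / (2*0.51) = 915.3353 m
Sighting distance = 30.5556 * 11 = 336.1111 m
S = 915.3353 + 336.1111 = 1251.4 m

1251.4


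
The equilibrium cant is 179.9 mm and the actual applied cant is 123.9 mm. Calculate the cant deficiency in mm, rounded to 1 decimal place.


Cant deficiency = equilibrium cant - actual cant
CD = 179.9 - 123.9
CD = 56.0 mm

56.0


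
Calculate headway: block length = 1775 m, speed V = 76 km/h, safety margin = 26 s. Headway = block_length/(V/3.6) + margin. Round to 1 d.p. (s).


V = 76 / 3.6 = 21.1111 m/s
Block traversal time = 1775 / 21.1111 = 84.0789 s
Headway = 84.0789 + 26
Headway = 110.1 s

110.1


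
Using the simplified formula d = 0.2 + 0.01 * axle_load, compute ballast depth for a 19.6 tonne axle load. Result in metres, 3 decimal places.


d = 0.2 + 0.01 * 19.6
d = 0.2 + 0.196
d = 0.396 m

0.396


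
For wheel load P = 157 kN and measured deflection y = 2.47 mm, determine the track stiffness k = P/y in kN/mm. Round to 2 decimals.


Track stiffness k = P / y
k = 157 / 2.47
k = 63.56 kN/mm

63.56


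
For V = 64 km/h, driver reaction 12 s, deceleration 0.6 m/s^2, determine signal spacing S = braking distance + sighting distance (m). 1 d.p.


V = 64 / 3.6 = 17.7778 m/s
Braking distance = 17.7778^2 / (2*0.6) = 263.3745 m
Sighting distance = 17.7778 * 12 = 213.3333 m
S = 263.3745 + 213.3333 = 476.7 m

476.7


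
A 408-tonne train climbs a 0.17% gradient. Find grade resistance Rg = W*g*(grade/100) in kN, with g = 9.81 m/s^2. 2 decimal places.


Rg = W * 9.81 * grade / 100
Rg = 408 * 9.81 * 0.17 / 100
Rg = 4002.48 * 0.0017
Rg = 6.80 kN

6.80


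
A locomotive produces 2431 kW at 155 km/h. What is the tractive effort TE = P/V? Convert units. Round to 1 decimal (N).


Convert: P = 2431 kW = 2431000 W
V = 155 / 3.6 = 43.0556 m/s
TE = 2431000 / 43.0556
TE = 56461.9 N

56461.9


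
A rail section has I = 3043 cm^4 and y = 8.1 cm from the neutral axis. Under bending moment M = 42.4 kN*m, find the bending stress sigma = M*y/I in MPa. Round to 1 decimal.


Convert units:
M = 42.4 kN*m = 42400000 N*mm
y = 8.1 cm = 81 mm
I = 3043 cm^4 = 30430000 mm^4
sigma = 42400000 * 81 / 30430000
sigma = 112.9 MPa

112.9


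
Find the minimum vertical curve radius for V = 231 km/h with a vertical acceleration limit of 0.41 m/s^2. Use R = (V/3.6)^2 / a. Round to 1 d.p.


Convert speed: V = 231 / 3.6 = 64.1667 m/s
V^2 = 4117.3611 m^2/s^2
R_v = 4117.3611 / 0.41
R_v = 10042.3 m

10042.3


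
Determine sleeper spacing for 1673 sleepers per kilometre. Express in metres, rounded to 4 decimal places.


Spacing = 1000 m / number of sleepers
Spacing = 1000 / 1673
Spacing = 0.5977 m

0.5977


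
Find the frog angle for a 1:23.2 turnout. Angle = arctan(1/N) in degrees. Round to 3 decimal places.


1/N = 1/23.2 = 0.043103
angle = arctan(0.043103) = 0.043077 rad
angle = 0.043077 * 180/pi = 2.468 degrees

2.468


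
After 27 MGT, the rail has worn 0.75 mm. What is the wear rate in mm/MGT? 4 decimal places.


Wear rate = total wear / cumulative tonnage
Rate = 0.75 / 27
Rate = 0.0278 mm/MGT

0.0278


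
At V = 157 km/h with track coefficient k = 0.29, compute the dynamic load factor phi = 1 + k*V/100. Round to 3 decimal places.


phi = 1 + k * V / 100
phi = 1 + 0.29 * 157 / 100
phi = 1 + 0.4553
phi = 1.455

1.455


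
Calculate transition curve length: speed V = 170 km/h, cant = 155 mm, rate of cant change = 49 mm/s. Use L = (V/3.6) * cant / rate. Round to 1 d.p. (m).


Convert speed: V = 170 / 3.6 = 47.2222 m/s
L = 47.2222 * 155 / 49
L = 7319.4444 / 49
L = 149.4 m

149.4


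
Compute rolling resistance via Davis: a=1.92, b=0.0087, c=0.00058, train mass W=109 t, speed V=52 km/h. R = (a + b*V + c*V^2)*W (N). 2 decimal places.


b*V = 0.0087 * 52 = 0.4524
c*V^2 = 0.00058 * 2704 = 1.56832
R_per_t = 1.92 + 0.4524 + 1.56832 = 3.94072 N/t
R_total = 3.94072 * 109 = 429.54 N

429.54


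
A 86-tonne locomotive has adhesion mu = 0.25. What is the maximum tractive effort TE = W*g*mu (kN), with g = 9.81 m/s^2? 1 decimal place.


TE_max = W * g * mu
TE_max = 86 * 9.81 * 0.25
TE_max = 843.66 * 0.25
TE_max = 210.9 kN

210.9


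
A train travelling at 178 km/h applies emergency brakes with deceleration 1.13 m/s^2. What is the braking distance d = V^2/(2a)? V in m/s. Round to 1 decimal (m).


Convert speed: V = 178 / 3.6 = 49.4444 m/s
V^2 = 2444.7531
d = 2444.7531 / (2 * 1.13)
d = 2444.7531 / 2.26
d = 1081.7 m

1081.7


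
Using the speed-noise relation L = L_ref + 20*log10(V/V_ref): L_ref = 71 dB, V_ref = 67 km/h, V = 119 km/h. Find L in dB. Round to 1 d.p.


V/V_ref = 119 / 67 = 1.776119
log10(1.776119) = 0.249472
20 * 0.249472 = 4.9894
L = 71 + 4.9894 = 76.0 dB

76.0


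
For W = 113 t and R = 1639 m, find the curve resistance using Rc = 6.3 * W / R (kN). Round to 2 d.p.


Rc = 6.3 * W / R
Rc = 6.3 * 113 / 1639
Rc = 711.9 / 1639
Rc = 0.43 kN

0.43


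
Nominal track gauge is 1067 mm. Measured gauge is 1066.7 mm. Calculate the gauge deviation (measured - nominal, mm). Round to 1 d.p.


Deviation = measured - nominal
Deviation = 1066.7 - 1067
Deviation = -0.3 mm

-0.3


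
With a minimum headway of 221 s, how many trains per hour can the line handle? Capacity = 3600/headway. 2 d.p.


Capacity = 3600 / headway
Capacity = 3600 / 221
Capacity = 16.29 trains/hour

16.29


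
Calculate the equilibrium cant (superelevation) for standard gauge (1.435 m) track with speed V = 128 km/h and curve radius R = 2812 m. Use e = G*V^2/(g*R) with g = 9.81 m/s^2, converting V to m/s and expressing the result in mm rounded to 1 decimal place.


Convert speed: V = 128 / 3.6 = 35.5556 m/s
Apply formula: e = 1.435 * 35.5556^2 / (9.81 * 2812)
e = 1.435 * 1264.1975 / 27585.72
e = 0.065763 m = 65.8 mm

65.8


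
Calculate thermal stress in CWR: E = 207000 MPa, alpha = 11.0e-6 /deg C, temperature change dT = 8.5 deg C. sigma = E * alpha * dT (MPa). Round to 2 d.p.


sigma = E * alpha * dT
sigma = 207000 * 11.0e-6 * 8.5
sigma = 2.277 * 8.5
sigma = 19.35 MPa

19.35


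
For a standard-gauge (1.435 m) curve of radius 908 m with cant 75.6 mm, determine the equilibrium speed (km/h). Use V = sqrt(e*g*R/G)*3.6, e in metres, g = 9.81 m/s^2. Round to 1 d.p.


Convert cant: e = 75.6 mm = 0.0756 m
V_ms = sqrt(0.0756 * 9.81 * 908 / 1.435)
V_ms = sqrt(469.272117) = 21.6627 m/s
V = 21.6627 * 3.6 = 78.0 km/h

78.0


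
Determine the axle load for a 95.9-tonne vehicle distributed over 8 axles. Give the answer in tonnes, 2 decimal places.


Load per axle = total weight / number of axles
Load = 95.9 / 8
Load = 11.99 tonnes

11.99


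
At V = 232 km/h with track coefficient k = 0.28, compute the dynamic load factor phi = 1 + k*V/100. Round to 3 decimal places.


phi = 1 + k * V / 100
phi = 1 + 0.28 * 232 / 100
phi = 1 + 0.6496
phi = 1.650

1.650


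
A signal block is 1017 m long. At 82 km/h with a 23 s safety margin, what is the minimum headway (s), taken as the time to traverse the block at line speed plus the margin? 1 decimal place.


V = 82 / 3.6 = 22.7778 m/s
Block traversal time = 1017 / 22.7778 = 44.6488 s
Headway = 44.6488 + 23
Headway = 67.6 s

67.6


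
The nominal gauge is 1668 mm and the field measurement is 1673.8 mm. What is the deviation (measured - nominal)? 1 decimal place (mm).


Deviation = measured - nominal
Deviation = 1673.8 - 1668
Deviation = 5.8 mm

5.8


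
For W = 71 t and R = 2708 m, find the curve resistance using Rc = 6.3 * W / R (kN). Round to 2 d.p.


Rc = 6.3 * W / R
Rc = 6.3 * 71 / 2708
Rc = 447.3 / 2708
Rc = 0.17 kN

0.17


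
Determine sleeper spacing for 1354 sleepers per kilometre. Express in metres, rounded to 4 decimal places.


Spacing = 1000 m / number of sleepers
Spacing = 1000 / 1354
Spacing = 0.7386 m

0.7386


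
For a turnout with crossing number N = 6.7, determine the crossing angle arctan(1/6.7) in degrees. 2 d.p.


1/N = 1/6.7 = 0.149254
angle = arctan(0.149254) = 0.14816 rad
angle = 0.14816 * 180/pi = 8.49 degrees

8.49


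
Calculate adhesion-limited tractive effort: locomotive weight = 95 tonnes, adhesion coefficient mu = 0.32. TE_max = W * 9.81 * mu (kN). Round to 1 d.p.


TE_max = W * g * mu
TE_max = 95 * 9.81 * 0.32
TE_max = 931.95 * 0.32
TE_max = 298.2 kN

298.2


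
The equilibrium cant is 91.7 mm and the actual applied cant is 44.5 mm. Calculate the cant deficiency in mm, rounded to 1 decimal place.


Cant deficiency = equilibrium cant - actual cant
CD = 91.7 - 44.5
CD = 47.2 mm

47.2


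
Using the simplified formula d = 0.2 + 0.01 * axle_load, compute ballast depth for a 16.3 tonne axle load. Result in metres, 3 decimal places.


d = 0.2 + 0.01 * 16.3
d = 0.2 + 0.163
d = 0.363 m

0.363


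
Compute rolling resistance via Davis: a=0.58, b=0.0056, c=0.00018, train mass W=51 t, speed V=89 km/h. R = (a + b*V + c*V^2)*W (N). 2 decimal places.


b*V = 0.0056 * 89 = 0.4984
c*V^2 = 0.00018 * 7921 = 1.42578
R_per_t = 0.58 + 0.4984 + 1.42578 = 2.50418 N/t
R_total = 2.50418 * 51 = 127.71 N

127.71


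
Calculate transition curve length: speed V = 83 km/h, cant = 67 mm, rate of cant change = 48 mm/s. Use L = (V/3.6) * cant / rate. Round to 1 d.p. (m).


Convert speed: V = 83 / 3.6 = 23.0556 m/s
L = 23.0556 * 67 / 48
L = 1544.7222 / 48
L = 32.2 m

32.2


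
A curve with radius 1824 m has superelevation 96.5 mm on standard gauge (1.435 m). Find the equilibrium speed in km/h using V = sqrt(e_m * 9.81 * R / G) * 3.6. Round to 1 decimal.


Convert cant: e = 96.5 mm = 0.0965 m
V_ms = sqrt(0.0965 * 9.81 * 1824 / 1.435)
V_ms = sqrt(1203.28708) = 34.6884 m/s
V = 34.6884 * 3.6 = 124.9 km/h

124.9


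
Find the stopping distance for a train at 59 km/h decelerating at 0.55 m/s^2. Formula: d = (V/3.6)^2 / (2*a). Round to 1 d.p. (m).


Convert speed: V = 59 / 3.6 = 16.3889 m/s
V^2 = 268.5957
d = 268.5957 / (2 * 0.55)
d = 268.5957 / 1.1
d = 244.2 m

244.2


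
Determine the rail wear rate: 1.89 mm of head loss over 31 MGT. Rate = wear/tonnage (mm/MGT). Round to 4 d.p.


Wear rate = total wear / cumulative tonnage
Rate = 1.89 / 31
Rate = 0.0610 mm/MGT

0.0610


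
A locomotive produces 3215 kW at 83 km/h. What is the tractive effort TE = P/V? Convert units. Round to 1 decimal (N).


Convert: P = 3215 kW = 3215000 W
V = 83 / 3.6 = 23.0556 m/s
TE = 3215000 / 23.0556
TE = 139445.8 N

139445.8


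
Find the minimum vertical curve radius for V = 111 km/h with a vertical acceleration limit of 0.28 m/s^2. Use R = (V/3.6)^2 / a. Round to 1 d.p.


Convert speed: V = 111 / 3.6 = 30.8333 m/s
V^2 = 950.6944 m^2/s^2
R_v = 950.6944 / 0.28
R_v = 3395.3 m

3395.3


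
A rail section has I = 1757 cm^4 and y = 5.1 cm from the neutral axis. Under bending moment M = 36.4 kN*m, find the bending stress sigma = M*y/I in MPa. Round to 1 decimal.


Convert units:
M = 36.4 kN*m = 36400000 N*mm
y = 5.1 cm = 51 mm
I = 1757 cm^4 = 17570000 mm^4
sigma = 36400000 * 51 / 17570000
sigma = 105.7 MPa

105.7


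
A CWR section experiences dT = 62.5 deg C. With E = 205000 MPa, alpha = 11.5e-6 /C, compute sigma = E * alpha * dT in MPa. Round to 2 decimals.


sigma = E * alpha * dT
sigma = 205000 * 11.5e-6 * 62.5
sigma = 2.3575 * 62.5
sigma = 147.34 MPa

147.34


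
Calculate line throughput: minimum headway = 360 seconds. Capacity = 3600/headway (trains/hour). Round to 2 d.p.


Capacity = 3600 / headway
Capacity = 3600 / 360
Capacity = 10.00 trains/hour

10.00


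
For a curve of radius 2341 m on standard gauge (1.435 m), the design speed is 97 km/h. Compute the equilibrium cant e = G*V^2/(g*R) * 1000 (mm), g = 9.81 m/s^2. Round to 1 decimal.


Convert speed: V = 97 / 3.6 = 26.9444 m/s
Apply formula: e = 1.435 * 26.9444^2 / (9.81 * 2341)
e = 1.435 * 726.0031 / 22965.21
e = 0.045365 m = 45.4 mm

45.4


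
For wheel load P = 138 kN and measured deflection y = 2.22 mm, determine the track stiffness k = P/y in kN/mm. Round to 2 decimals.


Track stiffness k = P / y
k = 138 / 2.22
k = 62.16 kN/mm

62.16


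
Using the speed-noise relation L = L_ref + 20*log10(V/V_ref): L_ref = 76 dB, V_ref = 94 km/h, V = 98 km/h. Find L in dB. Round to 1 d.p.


V/V_ref = 98 / 94 = 1.042553
log10(1.042553) = 0.018098
20 * 0.018098 = 0.362
L = 76 + 0.362 = 76.4 dB

76.4


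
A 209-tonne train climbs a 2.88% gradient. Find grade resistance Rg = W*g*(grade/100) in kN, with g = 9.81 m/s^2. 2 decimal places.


Rg = W * 9.81 * grade / 100
Rg = 209 * 9.81 * 2.88 / 100
Rg = 2050.29 * 0.0288
Rg = 59.05 kN

59.05


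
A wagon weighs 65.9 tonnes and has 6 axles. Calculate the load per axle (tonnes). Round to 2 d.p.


Load per axle = total weight / number of axles
Load = 65.9 / 6
Load = 10.98 tonnes

10.98


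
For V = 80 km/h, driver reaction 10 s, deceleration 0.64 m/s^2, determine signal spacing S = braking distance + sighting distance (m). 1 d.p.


V = 80 / 3.6 = 22.2222 m/s
Braking distance = 22.2222^2 / (2*0.64) = 385.8025 m
Sighting distance = 22.2222 * 10 = 222.2222 m
S = 385.8025 + 222.2222 = 608.0 m

608.0


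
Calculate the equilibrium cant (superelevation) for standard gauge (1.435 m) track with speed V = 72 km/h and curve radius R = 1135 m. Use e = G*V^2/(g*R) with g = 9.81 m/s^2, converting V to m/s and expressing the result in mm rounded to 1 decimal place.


Convert speed: V = 72 / 3.6 = 20.0 m/s
Apply formula: e = 1.435 * 20.0^2 / (9.81 * 1135)
e = 1.435 * 400.0 / 11134.35
e = 0.051552 m = 51.6 mm

51.6


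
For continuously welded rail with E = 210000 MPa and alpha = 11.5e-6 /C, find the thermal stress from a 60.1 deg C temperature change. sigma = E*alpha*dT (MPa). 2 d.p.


sigma = E * alpha * dT
sigma = 210000 * 11.5e-6 * 60.1
sigma = 2.415 * 60.1
sigma = 145.14 MPa

145.14


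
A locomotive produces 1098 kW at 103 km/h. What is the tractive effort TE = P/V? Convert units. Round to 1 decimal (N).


Convert: P = 1098 kW = 1098000 W
V = 103 / 3.6 = 28.6111 m/s
TE = 1098000 / 28.6111
TE = 38376.7 N

38376.7


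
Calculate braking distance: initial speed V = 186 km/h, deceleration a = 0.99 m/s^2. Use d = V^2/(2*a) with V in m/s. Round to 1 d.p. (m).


Convert speed: V = 186 / 3.6 = 51.6667 m/s
V^2 = 2669.4444
d = 2669.4444 / (2 * 0.99)
d = 2669.4444 / 1.98
d = 1348.2 m

1348.2


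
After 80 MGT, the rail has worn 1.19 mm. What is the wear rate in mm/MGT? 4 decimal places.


Wear rate = total wear / cumulative tonnage
Rate = 1.19 / 80
Rate = 0.0149 mm/MGT

0.0149


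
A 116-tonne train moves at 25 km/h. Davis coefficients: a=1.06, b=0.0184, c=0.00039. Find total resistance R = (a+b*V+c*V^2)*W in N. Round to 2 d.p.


b*V = 0.0184 * 25 = 0.46
c*V^2 = 0.00039 * 625 = 0.24375
R_per_t = 1.06 + 0.46 + 0.24375 = 1.76375 N/t
R_total = 1.76375 * 116 = 204.60 N

204.60


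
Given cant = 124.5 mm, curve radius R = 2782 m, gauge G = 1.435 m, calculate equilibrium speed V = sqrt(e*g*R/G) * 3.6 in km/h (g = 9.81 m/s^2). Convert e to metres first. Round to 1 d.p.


Convert cant: e = 124.5 mm = 0.1245 m
V_ms = sqrt(0.1245 * 9.81 * 2782 / 1.435)
V_ms = sqrt(2367.792188) = 48.66 m/s
V = 48.66 * 3.6 = 175.2 km/h

175.2


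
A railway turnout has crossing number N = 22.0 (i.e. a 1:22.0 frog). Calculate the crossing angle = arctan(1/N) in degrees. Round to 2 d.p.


1/N = 1/22.0 = 0.045455
angle = arctan(0.045455) = 0.045423 rad
angle = 0.045423 * 180/pi = 2.60 degrees

2.60


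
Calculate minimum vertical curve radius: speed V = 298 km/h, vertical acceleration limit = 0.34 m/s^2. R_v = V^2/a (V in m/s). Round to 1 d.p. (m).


Convert speed: V = 298 / 3.6 = 82.7778 m/s
V^2 = 6852.1605 m^2/s^2
R_v = 6852.1605 / 0.34
R_v = 20153.4 m

20153.4


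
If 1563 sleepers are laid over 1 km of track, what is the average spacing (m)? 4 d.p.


Spacing = 1000 m / number of sleepers
Spacing = 1000 / 1563
Spacing = 0.6398 m

0.6398


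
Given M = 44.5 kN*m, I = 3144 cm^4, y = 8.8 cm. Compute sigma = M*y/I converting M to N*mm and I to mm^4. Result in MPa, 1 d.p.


Convert units:
M = 44.5 kN*m = 44500000 N*mm
y = 8.8 cm = 88 mm
I = 3144 cm^4 = 31440000 mm^4
sigma = 44500000 * 88 / 31440000
sigma = 124.6 MPa

124.6


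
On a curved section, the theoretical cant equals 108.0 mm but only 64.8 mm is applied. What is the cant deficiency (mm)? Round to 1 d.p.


Cant deficiency = equilibrium cant - actual cant
CD = 108.0 - 64.8
CD = 43.2 mm

43.2


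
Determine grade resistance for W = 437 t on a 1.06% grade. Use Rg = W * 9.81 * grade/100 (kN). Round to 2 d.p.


Rg = W * 9.81 * grade / 100
Rg = 437 * 9.81 * 1.06 / 100
Rg = 4286.97 * 0.0106
Rg = 45.44 kN

45.44


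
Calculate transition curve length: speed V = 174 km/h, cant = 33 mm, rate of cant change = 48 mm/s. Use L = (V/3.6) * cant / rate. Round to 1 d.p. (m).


Convert speed: V = 174 / 3.6 = 48.3333 m/s
L = 48.3333 * 33 / 48
L = 1595.0 / 48
L = 33.2 m

33.2


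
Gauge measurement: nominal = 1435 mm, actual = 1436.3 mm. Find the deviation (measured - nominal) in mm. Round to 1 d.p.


Deviation = measured - nominal
Deviation = 1436.3 - 1435
Deviation = 1.3 mm

1.3


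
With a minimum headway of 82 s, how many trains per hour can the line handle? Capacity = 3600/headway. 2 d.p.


Capacity = 3600 / headway
Capacity = 3600 / 82
Capacity = 43.90 trains/hour

43.90


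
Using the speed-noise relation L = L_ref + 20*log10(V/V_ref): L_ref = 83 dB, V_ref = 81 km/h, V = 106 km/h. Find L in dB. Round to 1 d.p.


V/V_ref = 106 / 81 = 1.308642
log10(1.308642) = 0.116821
20 * 0.116821 = 2.3364
L = 83 + 2.3364 = 85.3 dB

85.3


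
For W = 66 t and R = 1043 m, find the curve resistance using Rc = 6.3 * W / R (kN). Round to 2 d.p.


Rc = 6.3 * W / R
Rc = 6.3 * 66 / 1043
Rc = 415.8 / 1043
Rc = 0.40 kN

0.40


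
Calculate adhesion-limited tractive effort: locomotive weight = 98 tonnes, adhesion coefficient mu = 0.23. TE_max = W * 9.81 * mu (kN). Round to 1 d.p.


TE_max = W * g * mu
TE_max = 98 * 9.81 * 0.23
TE_max = 961.38 * 0.23
TE_max = 221.1 kN

221.1


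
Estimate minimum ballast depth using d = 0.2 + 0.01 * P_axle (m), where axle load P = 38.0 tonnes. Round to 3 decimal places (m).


d = 0.2 + 0.01 * 38.0
d = 0.2 + 0.38
d = 0.580 m

0.580


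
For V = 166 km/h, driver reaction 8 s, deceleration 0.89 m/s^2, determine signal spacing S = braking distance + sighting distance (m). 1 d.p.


V = 166 / 3.6 = 46.1111 m/s
Braking distance = 46.1111^2 / (2*0.89) = 1194.5138 m
Sighting distance = 46.1111 * 8 = 368.8889 m
S = 1194.5138 + 368.8889 = 1563.4 m

1563.4


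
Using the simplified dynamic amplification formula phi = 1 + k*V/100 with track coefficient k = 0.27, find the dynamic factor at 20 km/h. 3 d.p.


phi = 1 + k * V / 100
phi = 1 + 0.27 * 20 / 100
phi = 1 + 0.054
phi = 1.054

1.054


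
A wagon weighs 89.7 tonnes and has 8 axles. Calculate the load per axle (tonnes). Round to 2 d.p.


Load per axle = total weight / number of axles
Load = 89.7 / 8
Load = 11.21 tonnes

11.21


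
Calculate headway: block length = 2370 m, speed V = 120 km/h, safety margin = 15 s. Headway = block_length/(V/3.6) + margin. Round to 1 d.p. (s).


V = 120 / 3.6 = 33.3333 m/s
Block traversal time = 2370 / 33.3333 = 71.1 s
Headway = 71.1 + 15
Headway = 86.1 s

86.1


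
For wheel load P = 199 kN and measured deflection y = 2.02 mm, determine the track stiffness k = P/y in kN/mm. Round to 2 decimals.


Track stiffness k = P / y
k = 199 / 2.02
k = 98.51 kN/mm

98.51


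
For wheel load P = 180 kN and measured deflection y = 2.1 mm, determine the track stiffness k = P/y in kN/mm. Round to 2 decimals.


Track stiffness k = P / y
k = 180 / 2.1
k = 85.71 kN/mm

85.71


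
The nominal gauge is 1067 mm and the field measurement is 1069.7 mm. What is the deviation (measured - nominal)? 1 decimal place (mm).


Deviation = measured - nominal
Deviation = 1069.7 - 1067
Deviation = 2.7 mm

2.7


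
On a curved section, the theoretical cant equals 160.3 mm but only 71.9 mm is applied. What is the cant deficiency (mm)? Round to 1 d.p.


Cant deficiency = equilibrium cant - actual cant
CD = 160.3 - 71.9
CD = 88.4 mm

88.4


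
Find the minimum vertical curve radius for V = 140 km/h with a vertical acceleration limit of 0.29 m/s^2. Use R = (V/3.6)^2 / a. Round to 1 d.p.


Convert speed: V = 140 / 3.6 = 38.8889 m/s
V^2 = 1512.3457 m^2/s^2
R_v = 1512.3457 / 0.29
R_v = 5215.0 m

5215.0


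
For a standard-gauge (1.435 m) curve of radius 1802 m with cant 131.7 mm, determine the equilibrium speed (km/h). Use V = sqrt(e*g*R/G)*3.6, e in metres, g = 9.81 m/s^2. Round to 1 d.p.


Convert cant: e = 131.7 mm = 0.1317 m
V_ms = sqrt(0.1317 * 9.81 * 1802 / 1.435)
V_ms = sqrt(1622.398992) = 40.279 m/s
V = 40.279 * 3.6 = 145.0 km/h

145.0


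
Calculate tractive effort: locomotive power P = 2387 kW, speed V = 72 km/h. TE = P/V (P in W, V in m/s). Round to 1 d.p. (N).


Convert: P = 2387 kW = 2387000 W
V = 72 / 3.6 = 20.0 m/s
TE = 2387000 / 20.0
TE = 119350.0 N

119350.0


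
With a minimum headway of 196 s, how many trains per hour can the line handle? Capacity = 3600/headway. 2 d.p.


Capacity = 3600 / headway
Capacity = 3600 / 196
Capacity = 18.37 trains/hour

18.37


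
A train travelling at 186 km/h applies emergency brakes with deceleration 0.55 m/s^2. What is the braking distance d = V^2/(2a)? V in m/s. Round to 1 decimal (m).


Convert speed: V = 186 / 3.6 = 51.6667 m/s
V^2 = 2669.4444
d = 2669.4444 / (2 * 0.55)
d = 2669.4444 / 1.1
d = 2426.8 m

2426.8


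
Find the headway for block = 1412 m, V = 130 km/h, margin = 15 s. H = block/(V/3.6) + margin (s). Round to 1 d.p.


V = 130 / 3.6 = 36.1111 m/s
Block traversal time = 1412 / 36.1111 = 39.1015 s
Headway = 39.1015 + 15
Headway = 54.1 s

54.1


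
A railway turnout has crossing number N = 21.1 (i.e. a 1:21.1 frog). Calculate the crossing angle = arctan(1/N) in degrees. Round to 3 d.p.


1/N = 1/21.1 = 0.047393
angle = arctan(0.047393) = 0.047358 rad
angle = 0.047358 * 180/pi = 2.713 degrees

2.713


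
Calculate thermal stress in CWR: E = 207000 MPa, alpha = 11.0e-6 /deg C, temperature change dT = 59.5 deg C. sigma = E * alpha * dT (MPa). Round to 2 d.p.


sigma = E * alpha * dT
sigma = 207000 * 11.0e-6 * 59.5
sigma = 2.277 * 59.5
sigma = 135.48 MPa

135.48


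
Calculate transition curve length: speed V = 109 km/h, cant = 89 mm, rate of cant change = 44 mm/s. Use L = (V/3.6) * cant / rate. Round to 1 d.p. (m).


Convert speed: V = 109 / 3.6 = 30.2778 m/s
L = 30.2778 * 89 / 44
L = 2694.7222 / 44
L = 61.2 m

61.2


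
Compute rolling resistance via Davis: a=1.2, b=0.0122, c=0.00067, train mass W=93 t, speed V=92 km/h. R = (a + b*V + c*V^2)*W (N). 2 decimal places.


b*V = 0.0122 * 92 = 1.1224
c*V^2 = 0.00067 * 8464 = 5.67088
R_per_t = 1.2 + 1.1224 + 5.67088 = 7.99328 N/t
R_total = 7.99328 * 93 = 743.38 N

743.38


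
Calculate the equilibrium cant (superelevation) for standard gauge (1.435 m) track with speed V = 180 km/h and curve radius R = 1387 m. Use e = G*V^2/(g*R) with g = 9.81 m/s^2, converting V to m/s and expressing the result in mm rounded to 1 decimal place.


Convert speed: V = 180 / 3.6 = 50.0 m/s
Apply formula: e = 1.435 * 50.0^2 / (9.81 * 1387)
e = 1.435 * 2500.0 / 13606.47
e = 0.263661 m = 263.7 mm

263.7


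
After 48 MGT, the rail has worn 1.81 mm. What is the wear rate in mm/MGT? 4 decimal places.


Wear rate = total wear / cumulative tonnage
Rate = 1.81 / 48
Rate = 0.0377 mm/MGT

0.0377


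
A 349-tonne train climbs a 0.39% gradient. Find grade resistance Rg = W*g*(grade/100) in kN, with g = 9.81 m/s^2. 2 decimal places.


Rg = W * 9.81 * grade / 100
Rg = 349 * 9.81 * 0.39 / 100
Rg = 3423.69 * 0.0039
Rg = 13.35 kN

13.35


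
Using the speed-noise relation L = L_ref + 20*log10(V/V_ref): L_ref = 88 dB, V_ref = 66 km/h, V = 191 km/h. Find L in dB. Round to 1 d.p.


V/V_ref = 191 / 66 = 2.893939
log10(2.893939) = 0.461489
20 * 0.461489 = 9.2298
L = 88 + 9.2298 = 97.2 dB

97.2


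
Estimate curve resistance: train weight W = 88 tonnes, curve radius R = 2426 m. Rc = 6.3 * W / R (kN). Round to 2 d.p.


Rc = 6.3 * W / R
Rc = 6.3 * 88 / 2426
Rc = 554.4 / 2426
Rc = 0.23 kN

0.23


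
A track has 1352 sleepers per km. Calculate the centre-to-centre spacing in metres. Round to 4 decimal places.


Spacing = 1000 m / number of sleepers
Spacing = 1000 / 1352
Spacing = 0.7396 m

0.7396


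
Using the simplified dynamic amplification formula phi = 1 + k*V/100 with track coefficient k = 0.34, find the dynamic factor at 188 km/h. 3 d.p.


phi = 1 + k * V / 100
phi = 1 + 0.34 * 188 / 100
phi = 1 + 0.6392
phi = 1.639

1.639


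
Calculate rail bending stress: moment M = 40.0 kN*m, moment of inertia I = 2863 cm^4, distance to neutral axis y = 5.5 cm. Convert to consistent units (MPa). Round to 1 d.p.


Convert units:
M = 40.0 kN*m = 40000000 N*mm
y = 5.5 cm = 55 mm
I = 2863 cm^4 = 28630000 mm^4
sigma = 40000000 * 55 / 28630000
sigma = 76.8 MPa

76.8


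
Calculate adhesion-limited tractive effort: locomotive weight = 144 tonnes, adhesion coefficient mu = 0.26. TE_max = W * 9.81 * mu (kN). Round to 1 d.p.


TE_max = W * g * mu
TE_max = 144 * 9.81 * 0.26
TE_max = 1412.64 * 0.26
TE_max = 367.3 kN

367.3


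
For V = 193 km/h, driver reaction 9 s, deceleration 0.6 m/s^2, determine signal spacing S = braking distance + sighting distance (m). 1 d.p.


V = 193 / 3.6 = 53.6111 m/s
Braking distance = 53.6111^2 / (2*0.6) = 2395.126 m
Sighting distance = 53.6111 * 9 = 482.5 m
S = 2395.126 + 482.5 = 2877.6 m

2877.6


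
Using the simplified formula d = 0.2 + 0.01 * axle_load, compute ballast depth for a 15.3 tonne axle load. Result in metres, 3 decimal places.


d = 0.2 + 0.01 * 15.3
d = 0.2 + 0.153
d = 0.353 m

0.353


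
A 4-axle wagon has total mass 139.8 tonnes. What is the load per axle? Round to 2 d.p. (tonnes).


Load per axle = total weight / number of axles
Load = 139.8 / 4
Load = 34.95 tonnes

34.95


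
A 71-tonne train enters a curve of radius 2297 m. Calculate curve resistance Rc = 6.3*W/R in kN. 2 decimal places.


Rc = 6.3 * W / R
Rc = 6.3 * 71 / 2297
Rc = 447.3 / 2297
Rc = 0.19 kN

0.19


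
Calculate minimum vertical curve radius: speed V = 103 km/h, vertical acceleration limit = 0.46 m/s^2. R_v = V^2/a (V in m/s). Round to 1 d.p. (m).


Convert speed: V = 103 / 3.6 = 28.6111 m/s
V^2 = 818.5957 m^2/s^2
R_v = 818.5957 / 0.46
R_v = 1779.6 m

1779.6


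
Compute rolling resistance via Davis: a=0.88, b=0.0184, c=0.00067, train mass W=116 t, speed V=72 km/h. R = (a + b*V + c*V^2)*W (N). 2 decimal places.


b*V = 0.0184 * 72 = 1.3248
c*V^2 = 0.00067 * 5184 = 3.47328
R_per_t = 0.88 + 1.3248 + 3.47328 = 5.67808 N/t
R_total = 5.67808 * 116 = 658.66 N

658.66


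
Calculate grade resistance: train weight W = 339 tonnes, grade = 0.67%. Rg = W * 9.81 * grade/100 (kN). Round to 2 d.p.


Rg = W * 9.81 * grade / 100
Rg = 339 * 9.81 * 0.67 / 100
Rg = 3325.59 * 0.0067
Rg = 22.28 kN

22.28


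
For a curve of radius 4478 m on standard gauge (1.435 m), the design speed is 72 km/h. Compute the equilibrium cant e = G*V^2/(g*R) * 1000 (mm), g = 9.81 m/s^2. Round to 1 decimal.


Convert speed: V = 72 / 3.6 = 20.0 m/s
Apply formula: e = 1.435 * 20.0^2 / (9.81 * 4478)
e = 1.435 * 400.0 / 43929.18
e = 0.013066 m = 13.1 mm

13.1


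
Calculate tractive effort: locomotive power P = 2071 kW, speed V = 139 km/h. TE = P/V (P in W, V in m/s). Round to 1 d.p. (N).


Convert: P = 2071 kW = 2071000 W
V = 139 / 3.6 = 38.6111 m/s
TE = 2071000 / 38.6111
TE = 53637.4 N

53637.4


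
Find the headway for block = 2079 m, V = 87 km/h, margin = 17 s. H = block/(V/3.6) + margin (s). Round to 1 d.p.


V = 87 / 3.6 = 24.1667 m/s
Block traversal time = 2079 / 24.1667 = 86.0276 s
Headway = 86.0276 + 17
Headway = 103.0 s

103.0


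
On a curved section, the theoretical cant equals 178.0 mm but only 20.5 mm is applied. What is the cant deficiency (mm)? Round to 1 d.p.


Cant deficiency = equilibrium cant - actual cant
CD = 178.0 - 20.5
CD = 157.5 mm

157.5


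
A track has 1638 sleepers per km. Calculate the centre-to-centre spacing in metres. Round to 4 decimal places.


Spacing = 1000 m / number of sleepers
Spacing = 1000 / 1638
Spacing = 0.6105 m

0.6105


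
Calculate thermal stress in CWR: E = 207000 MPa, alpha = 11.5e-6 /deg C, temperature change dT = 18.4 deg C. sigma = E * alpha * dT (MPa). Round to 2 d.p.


sigma = E * alpha * dT
sigma = 207000 * 11.5e-6 * 18.4
sigma = 2.3805 * 18.4
sigma = 43.80 MPa

43.80


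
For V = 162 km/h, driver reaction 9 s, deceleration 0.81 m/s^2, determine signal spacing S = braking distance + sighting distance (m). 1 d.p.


V = 162 / 3.6 = 45.0 m/s
Braking distance = 45.0^2 / (2*0.81) = 1250.0 m
Sighting distance = 45.0 * 9 = 405.0 m
S = 1250.0 + 405.0 = 1655.0 m

1655.0


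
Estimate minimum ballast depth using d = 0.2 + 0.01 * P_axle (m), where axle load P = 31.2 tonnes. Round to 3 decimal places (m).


d = 0.2 + 0.01 * 31.2
d = 0.2 + 0.312
d = 0.512 m

0.512


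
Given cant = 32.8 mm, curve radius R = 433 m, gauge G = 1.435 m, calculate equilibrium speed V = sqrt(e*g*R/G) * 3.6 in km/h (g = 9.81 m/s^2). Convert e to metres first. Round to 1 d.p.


Convert cant: e = 32.8 mm = 0.0328 m
V_ms = sqrt(0.0328 * 9.81 * 433 / 1.435)
V_ms = sqrt(97.090971) = 9.8535 m/s
V = 9.8535 * 3.6 = 35.5 km/h

35.5


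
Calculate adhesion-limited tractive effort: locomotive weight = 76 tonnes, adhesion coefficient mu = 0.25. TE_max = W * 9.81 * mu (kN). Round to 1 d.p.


TE_max = W * g * mu
TE_max = 76 * 9.81 * 0.25
TE_max = 745.56 * 0.25
TE_max = 186.4 kN

186.4


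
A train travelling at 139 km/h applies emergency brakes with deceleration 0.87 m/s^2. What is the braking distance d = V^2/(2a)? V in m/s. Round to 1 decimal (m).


Convert speed: V = 139 / 3.6 = 38.6111 m/s
V^2 = 1490.8179
d = 1490.8179 / (2 * 0.87)
d = 1490.8179 / 1.74
d = 856.8 m

856.8


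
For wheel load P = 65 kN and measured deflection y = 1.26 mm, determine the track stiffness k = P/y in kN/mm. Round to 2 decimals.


Track stiffness k = P / y
k = 65 / 1.26
k = 51.59 kN/mm

51.59


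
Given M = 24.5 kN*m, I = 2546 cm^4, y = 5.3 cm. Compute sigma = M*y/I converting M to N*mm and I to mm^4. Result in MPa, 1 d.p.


Convert units:
M = 24.5 kN*m = 24500000 N*mm
y = 5.3 cm = 53 mm
I = 2546 cm^4 = 25460000 mm^4
sigma = 24500000 * 53 / 25460000
sigma = 51.0 MPa

51.0


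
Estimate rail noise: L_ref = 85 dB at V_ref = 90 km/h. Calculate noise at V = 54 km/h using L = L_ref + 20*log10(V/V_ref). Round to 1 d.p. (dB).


V/V_ref = 54 / 90 = 0.6
log10(0.6) = -0.221849
20 * -0.221849 = -4.437
L = 85 + -4.437 = 80.6 dB

80.6


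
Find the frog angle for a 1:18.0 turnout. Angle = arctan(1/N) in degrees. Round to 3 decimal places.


1/N = 1/18.0 = 0.055556
angle = arctan(0.055556) = 0.055499 rad
angle = 0.055499 * 180/pi = 3.180 degrees

3.180


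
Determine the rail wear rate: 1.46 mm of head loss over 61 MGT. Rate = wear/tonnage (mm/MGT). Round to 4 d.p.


Wear rate = total wear / cumulative tonnage
Rate = 1.46 / 61
Rate = 0.0239 mm/MGT

0.0239


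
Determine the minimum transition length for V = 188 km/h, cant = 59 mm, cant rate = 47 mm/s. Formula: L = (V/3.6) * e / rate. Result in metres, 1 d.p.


Convert speed: V = 188 / 3.6 = 52.2222 m/s
L = 52.2222 * 59 / 47
L = 3081.1111 / 47
L = 65.6 m

65.6


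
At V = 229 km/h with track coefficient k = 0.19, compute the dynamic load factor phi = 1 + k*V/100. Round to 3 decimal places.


phi = 1 + k * V / 100
phi = 1 + 0.19 * 229 / 100
phi = 1 + 0.4351
phi = 1.435

1.435


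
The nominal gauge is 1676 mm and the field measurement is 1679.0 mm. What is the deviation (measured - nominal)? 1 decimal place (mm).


Deviation = measured - nominal
Deviation = 1679.0 - 1676
Deviation = 3.0 mm

3.0


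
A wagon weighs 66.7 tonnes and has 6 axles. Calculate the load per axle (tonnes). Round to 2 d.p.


Load per axle = total weight / number of axles
Load = 66.7 / 6
Load = 11.12 tonnes

11.12


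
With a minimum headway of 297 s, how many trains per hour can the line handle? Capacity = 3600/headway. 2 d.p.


Capacity = 3600 / headway
Capacity = 3600 / 297
Capacity = 12.12 trains/hour

12.12


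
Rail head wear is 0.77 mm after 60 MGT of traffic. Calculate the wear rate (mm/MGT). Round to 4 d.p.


Wear rate = total wear / cumulative tonnage
Rate = 0.77 / 60
Rate = 0.0128 mm/MGT

0.0128


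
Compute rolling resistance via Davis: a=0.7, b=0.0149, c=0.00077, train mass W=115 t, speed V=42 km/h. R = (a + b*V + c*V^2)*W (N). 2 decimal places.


b*V = 0.0149 * 42 = 0.6258
c*V^2 = 0.00077 * 1764 = 1.35828
R_per_t = 0.7 + 0.6258 + 1.35828 = 2.68408 N/t
R_total = 2.68408 * 115 = 308.67 N

308.67


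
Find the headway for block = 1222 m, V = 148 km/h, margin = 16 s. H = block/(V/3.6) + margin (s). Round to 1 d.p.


V = 148 / 3.6 = 41.1111 m/s
Block traversal time = 1222 / 41.1111 = 29.7243 s
Headway = 29.7243 + 16
Headway = 45.7 s

45.7


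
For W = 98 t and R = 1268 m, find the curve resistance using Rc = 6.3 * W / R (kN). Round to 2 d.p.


Rc = 6.3 * W / R
Rc = 6.3 * 98 / 1268
Rc = 617.4 / 1268
Rc = 0.49 kN

0.49


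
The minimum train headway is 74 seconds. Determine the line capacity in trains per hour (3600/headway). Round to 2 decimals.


Capacity = 3600 / headway
Capacity = 3600 / 74
Capacity = 48.65 trains/hour

48.65


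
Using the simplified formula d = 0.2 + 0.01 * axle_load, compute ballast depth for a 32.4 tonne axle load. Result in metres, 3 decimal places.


d = 0.2 + 0.01 * 32.4
d = 0.2 + 0.324
d = 0.524 m

0.524


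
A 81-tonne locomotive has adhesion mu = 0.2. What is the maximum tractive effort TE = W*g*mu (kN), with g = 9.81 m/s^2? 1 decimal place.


TE_max = W * g * mu
TE_max = 81 * 9.81 * 0.2
TE_max = 794.61 * 0.2
TE_max = 158.9 kN

158.9


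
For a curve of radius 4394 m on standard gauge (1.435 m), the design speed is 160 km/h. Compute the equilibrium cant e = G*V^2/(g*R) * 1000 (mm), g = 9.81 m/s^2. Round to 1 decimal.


Convert speed: V = 160 / 3.6 = 44.4444 m/s
Apply formula: e = 1.435 * 44.4444^2 / (9.81 * 4394)
e = 1.435 * 1975.3086 / 43105.14
e = 0.065759 m = 65.8 mm

65.8


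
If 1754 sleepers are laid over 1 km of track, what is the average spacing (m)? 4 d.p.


Spacing = 1000 m / number of sleepers
Spacing = 1000 / 1754
Spacing = 0.5701 m

0.5701


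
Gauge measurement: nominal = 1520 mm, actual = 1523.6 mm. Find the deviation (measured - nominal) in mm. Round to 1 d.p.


Deviation = measured - nominal
Deviation = 1523.6 - 1520
Deviation = 3.6 mm

3.6


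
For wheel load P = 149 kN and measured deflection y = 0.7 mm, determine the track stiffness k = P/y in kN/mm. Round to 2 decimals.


Track stiffness k = P / y
k = 149 / 0.7
k = 212.86 kN/mm

212.86


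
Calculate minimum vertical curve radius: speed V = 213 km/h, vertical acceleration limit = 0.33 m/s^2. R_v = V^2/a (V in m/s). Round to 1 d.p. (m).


Convert speed: V = 213 / 3.6 = 59.1667 m/s
V^2 = 3500.6944 m^2/s^2
R_v = 3500.6944 / 0.33
R_v = 10608.2 m

10608.2


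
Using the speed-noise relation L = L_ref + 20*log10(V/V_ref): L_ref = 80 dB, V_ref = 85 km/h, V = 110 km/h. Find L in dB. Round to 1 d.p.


V/V_ref = 110 / 85 = 1.294118
log10(1.294118) = 0.111974
20 * 0.111974 = 2.2395
L = 80 + 2.2395 = 82.2 dB

82.2


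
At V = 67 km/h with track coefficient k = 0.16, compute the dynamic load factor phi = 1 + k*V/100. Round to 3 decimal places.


phi = 1 + k * V / 100
phi = 1 + 0.16 * 67 / 100
phi = 1 + 0.1072
phi = 1.107

1.107


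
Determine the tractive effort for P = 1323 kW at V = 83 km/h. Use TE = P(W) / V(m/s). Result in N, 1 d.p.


Convert: P = 1323 kW = 1323000 W
V = 83 / 3.6 = 23.0556 m/s
TE = 1323000 / 23.0556
TE = 57383.1 N

57383.1


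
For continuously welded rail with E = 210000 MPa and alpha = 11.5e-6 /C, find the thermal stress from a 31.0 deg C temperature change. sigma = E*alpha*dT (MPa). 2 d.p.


sigma = E * alpha * dT
sigma = 210000 * 11.5e-6 * 31.0
sigma = 2.415 * 31.0
sigma = 74.87 MPa

74.87


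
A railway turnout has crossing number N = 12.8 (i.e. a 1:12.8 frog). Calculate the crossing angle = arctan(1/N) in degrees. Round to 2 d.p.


1/N = 1/12.8 = 0.078125
angle = arctan(0.078125) = 0.077967 rad
angle = 0.077967 * 180/pi = 4.47 degrees

4.47


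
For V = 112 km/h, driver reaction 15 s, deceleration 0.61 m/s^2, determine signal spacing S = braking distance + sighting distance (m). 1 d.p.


V = 112 / 3.6 = 31.1111 m/s
Braking distance = 31.1111^2 / (2*0.61) = 793.3617 m
Sighting distance = 31.1111 * 15 = 466.6667 m
S = 793.3617 + 466.6667 = 1260.0 m

1260.0


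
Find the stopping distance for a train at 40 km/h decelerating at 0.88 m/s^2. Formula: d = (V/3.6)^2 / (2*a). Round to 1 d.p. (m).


Convert speed: V = 40 / 3.6 = 11.1111 m/s
V^2 = 123.4568
d = 123.4568 / (2 * 0.88)
d = 123.4568 / 1.76
d = 70.1 m

70.1


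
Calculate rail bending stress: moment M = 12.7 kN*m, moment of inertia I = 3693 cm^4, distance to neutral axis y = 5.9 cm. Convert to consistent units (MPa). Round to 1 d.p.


Convert units:
M = 12.7 kN*m = 12700000 N*mm
y = 5.9 cm = 59 mm
I = 3693 cm^4 = 36930000 mm^4
sigma = 12700000 * 59 / 36930000
sigma = 20.3 MPa

20.3


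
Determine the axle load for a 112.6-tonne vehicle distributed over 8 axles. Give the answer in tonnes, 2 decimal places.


Load per axle = total weight / number of axles
Load = 112.6 / 8
Load = 14.08 tonnes

14.08


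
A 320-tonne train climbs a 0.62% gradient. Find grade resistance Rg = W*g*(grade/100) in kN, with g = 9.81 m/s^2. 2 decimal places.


Rg = W * 9.81 * grade / 100
Rg = 320 * 9.81 * 0.62 / 100
Rg = 3139.2 * 0.0062
Rg = 19.46 kN

19.46


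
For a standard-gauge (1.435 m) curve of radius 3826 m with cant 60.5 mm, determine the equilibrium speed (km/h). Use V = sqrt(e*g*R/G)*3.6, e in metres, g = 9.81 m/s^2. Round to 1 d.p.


Convert cant: e = 60.5 mm = 0.0605 m
V_ms = sqrt(0.0605 * 9.81 * 3826 / 1.435)
V_ms = sqrt(1582.404272) = 39.7794 m/s
V = 39.7794 * 3.6 = 143.2 km/h

143.2
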